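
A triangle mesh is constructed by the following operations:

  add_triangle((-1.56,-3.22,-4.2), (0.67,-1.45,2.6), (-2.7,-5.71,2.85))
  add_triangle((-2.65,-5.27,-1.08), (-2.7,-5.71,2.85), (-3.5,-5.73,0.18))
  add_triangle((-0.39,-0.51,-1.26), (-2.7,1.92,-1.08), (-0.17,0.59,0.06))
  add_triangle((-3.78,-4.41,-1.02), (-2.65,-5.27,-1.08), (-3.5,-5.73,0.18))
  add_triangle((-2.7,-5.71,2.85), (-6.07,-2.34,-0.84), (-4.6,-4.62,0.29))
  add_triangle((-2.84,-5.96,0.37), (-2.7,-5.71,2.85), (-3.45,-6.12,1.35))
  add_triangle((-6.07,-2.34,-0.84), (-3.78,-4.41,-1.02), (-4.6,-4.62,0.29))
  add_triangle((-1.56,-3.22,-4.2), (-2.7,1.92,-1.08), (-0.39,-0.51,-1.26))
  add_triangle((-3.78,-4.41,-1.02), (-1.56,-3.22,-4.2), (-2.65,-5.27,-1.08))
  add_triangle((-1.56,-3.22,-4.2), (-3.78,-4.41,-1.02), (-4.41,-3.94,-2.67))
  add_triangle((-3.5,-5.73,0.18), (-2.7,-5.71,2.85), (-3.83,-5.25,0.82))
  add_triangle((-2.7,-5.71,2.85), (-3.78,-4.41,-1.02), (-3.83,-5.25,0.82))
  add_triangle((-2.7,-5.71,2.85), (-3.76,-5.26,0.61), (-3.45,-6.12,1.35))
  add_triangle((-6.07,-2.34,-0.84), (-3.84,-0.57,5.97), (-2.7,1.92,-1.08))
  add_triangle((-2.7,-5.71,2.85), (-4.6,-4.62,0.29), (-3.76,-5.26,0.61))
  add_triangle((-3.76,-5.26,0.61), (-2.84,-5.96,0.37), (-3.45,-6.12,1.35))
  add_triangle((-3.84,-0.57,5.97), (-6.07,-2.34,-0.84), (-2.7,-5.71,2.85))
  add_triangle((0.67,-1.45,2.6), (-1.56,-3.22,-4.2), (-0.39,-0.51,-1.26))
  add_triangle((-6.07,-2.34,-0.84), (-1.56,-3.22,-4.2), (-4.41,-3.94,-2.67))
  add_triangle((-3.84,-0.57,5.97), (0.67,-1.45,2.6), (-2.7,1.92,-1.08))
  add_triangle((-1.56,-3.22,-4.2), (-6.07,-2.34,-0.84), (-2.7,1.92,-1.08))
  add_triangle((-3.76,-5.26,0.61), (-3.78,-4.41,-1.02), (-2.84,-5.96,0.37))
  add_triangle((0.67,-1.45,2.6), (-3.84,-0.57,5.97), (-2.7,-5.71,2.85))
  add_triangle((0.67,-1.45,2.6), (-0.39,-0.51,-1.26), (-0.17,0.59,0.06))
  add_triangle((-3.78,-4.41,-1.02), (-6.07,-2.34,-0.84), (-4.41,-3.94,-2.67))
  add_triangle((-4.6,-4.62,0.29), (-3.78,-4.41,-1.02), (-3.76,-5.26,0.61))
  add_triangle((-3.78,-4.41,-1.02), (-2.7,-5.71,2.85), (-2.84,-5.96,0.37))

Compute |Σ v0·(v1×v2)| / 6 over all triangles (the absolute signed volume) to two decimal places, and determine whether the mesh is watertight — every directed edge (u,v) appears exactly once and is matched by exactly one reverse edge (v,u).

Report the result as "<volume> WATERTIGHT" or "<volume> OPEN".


127.02 OPEN

Per-triangle v0·(v1×v2)/6:
  t1: +7.4251
  t2: +2.3883
  t3: +0.1877
  t4: +1.9217
  t5: +4.9070
  t6: +1.3432
  t7: +4.1989
  t8: +0.8838
  t9: +4.8643
  t10: +4.1742
  t11: +2.0823
  t12: -1.2270
  t13: +0.9981
  t14: +20.1248
  t15: +2.1909
  t16: +1.0576
  t17: +33.6789
  t18: +0.0936
  t19: +3.5717
  t20: +0.1753
  t21: +13.8053
  t22: +2.0836
  t23: +13.7103
  t24: -0.1151
  t25: +5.0269
  t26: +1.6067
  t27: -4.1342
Σ = +127.0243 → |volume| = 127.02

Directed edges: 81 total; 9 unmatched, e.g. (-2.7,-5.71,2.85)→(-1.56,-3.22,-4.2) → open.


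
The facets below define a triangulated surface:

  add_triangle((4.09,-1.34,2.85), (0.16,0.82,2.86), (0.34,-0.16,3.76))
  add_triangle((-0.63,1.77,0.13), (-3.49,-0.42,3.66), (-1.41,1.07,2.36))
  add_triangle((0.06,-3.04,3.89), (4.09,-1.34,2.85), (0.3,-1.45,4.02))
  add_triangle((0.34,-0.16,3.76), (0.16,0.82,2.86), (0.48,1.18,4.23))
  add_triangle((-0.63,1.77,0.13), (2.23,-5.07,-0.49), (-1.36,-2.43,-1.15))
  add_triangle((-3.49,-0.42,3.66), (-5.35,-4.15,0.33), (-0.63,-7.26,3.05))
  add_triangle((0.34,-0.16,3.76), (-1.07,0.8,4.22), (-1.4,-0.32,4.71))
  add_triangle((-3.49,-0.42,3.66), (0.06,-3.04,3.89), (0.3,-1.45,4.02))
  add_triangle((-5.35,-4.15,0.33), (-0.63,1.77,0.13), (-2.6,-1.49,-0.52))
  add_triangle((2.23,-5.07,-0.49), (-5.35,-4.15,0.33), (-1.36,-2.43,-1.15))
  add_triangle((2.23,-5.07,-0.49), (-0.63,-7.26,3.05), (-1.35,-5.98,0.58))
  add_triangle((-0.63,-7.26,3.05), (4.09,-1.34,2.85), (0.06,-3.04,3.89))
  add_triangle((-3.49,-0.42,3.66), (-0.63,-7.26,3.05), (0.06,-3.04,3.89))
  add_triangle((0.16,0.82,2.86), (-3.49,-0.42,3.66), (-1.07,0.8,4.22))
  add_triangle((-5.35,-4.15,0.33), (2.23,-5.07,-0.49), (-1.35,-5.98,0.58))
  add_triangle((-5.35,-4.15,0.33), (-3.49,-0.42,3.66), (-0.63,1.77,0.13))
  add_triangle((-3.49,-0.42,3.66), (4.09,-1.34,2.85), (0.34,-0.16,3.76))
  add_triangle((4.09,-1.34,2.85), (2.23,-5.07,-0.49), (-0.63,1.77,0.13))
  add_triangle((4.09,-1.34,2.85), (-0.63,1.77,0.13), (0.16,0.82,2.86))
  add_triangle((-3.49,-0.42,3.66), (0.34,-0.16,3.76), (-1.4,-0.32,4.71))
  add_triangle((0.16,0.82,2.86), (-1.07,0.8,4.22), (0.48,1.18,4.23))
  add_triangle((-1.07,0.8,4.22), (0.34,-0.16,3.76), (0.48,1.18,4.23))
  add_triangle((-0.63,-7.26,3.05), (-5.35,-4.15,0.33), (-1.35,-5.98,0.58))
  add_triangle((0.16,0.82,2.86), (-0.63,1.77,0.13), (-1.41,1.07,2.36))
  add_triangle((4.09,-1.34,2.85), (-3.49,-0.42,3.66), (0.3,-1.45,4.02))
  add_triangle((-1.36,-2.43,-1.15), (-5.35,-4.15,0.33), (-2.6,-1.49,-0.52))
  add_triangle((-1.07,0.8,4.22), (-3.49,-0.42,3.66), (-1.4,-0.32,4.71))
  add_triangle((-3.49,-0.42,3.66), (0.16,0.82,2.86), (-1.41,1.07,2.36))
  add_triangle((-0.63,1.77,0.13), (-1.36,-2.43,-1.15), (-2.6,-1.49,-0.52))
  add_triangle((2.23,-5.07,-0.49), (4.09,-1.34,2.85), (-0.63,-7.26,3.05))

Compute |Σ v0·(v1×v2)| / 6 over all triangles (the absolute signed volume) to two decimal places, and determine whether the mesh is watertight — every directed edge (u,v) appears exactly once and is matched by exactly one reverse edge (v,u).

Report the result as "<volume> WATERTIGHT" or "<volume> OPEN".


Per-triangle v0·(v1×v2)/6:
  t1: +2.1862
  t2: +1.3289
  t3: +4.3005
  t4: -0.1416
  t5: +0.1991
  t6: +26.9394
  t7: +1.2296
  t8: +4.2660
  t9: +1.4131
  t10: +7.0491
  t11: +8.8771
  t12: +12.4024
  t13: +12.2835
  t14: -0.1928
  t15: +4.5620
  t16: +6.7518
  t17: +3.5528
  t18: +0.4954
  t19: +2.5911
  t20: +0.0161
  t21: +0.0680
  t22: +1.2970
  t23: +10.2451
  t24: +1.1541
  t25: +1.5517
  t26: +1.4138
  t27: +2.0244
  t28: +1.7728
  t29: +0.6277
  t30: +20.7232
Σ = +140.9875 → |volume| = 140.99

Directed edges: 90 total, each appears once with its reverse present → watertight.

140.99 WATERTIGHT


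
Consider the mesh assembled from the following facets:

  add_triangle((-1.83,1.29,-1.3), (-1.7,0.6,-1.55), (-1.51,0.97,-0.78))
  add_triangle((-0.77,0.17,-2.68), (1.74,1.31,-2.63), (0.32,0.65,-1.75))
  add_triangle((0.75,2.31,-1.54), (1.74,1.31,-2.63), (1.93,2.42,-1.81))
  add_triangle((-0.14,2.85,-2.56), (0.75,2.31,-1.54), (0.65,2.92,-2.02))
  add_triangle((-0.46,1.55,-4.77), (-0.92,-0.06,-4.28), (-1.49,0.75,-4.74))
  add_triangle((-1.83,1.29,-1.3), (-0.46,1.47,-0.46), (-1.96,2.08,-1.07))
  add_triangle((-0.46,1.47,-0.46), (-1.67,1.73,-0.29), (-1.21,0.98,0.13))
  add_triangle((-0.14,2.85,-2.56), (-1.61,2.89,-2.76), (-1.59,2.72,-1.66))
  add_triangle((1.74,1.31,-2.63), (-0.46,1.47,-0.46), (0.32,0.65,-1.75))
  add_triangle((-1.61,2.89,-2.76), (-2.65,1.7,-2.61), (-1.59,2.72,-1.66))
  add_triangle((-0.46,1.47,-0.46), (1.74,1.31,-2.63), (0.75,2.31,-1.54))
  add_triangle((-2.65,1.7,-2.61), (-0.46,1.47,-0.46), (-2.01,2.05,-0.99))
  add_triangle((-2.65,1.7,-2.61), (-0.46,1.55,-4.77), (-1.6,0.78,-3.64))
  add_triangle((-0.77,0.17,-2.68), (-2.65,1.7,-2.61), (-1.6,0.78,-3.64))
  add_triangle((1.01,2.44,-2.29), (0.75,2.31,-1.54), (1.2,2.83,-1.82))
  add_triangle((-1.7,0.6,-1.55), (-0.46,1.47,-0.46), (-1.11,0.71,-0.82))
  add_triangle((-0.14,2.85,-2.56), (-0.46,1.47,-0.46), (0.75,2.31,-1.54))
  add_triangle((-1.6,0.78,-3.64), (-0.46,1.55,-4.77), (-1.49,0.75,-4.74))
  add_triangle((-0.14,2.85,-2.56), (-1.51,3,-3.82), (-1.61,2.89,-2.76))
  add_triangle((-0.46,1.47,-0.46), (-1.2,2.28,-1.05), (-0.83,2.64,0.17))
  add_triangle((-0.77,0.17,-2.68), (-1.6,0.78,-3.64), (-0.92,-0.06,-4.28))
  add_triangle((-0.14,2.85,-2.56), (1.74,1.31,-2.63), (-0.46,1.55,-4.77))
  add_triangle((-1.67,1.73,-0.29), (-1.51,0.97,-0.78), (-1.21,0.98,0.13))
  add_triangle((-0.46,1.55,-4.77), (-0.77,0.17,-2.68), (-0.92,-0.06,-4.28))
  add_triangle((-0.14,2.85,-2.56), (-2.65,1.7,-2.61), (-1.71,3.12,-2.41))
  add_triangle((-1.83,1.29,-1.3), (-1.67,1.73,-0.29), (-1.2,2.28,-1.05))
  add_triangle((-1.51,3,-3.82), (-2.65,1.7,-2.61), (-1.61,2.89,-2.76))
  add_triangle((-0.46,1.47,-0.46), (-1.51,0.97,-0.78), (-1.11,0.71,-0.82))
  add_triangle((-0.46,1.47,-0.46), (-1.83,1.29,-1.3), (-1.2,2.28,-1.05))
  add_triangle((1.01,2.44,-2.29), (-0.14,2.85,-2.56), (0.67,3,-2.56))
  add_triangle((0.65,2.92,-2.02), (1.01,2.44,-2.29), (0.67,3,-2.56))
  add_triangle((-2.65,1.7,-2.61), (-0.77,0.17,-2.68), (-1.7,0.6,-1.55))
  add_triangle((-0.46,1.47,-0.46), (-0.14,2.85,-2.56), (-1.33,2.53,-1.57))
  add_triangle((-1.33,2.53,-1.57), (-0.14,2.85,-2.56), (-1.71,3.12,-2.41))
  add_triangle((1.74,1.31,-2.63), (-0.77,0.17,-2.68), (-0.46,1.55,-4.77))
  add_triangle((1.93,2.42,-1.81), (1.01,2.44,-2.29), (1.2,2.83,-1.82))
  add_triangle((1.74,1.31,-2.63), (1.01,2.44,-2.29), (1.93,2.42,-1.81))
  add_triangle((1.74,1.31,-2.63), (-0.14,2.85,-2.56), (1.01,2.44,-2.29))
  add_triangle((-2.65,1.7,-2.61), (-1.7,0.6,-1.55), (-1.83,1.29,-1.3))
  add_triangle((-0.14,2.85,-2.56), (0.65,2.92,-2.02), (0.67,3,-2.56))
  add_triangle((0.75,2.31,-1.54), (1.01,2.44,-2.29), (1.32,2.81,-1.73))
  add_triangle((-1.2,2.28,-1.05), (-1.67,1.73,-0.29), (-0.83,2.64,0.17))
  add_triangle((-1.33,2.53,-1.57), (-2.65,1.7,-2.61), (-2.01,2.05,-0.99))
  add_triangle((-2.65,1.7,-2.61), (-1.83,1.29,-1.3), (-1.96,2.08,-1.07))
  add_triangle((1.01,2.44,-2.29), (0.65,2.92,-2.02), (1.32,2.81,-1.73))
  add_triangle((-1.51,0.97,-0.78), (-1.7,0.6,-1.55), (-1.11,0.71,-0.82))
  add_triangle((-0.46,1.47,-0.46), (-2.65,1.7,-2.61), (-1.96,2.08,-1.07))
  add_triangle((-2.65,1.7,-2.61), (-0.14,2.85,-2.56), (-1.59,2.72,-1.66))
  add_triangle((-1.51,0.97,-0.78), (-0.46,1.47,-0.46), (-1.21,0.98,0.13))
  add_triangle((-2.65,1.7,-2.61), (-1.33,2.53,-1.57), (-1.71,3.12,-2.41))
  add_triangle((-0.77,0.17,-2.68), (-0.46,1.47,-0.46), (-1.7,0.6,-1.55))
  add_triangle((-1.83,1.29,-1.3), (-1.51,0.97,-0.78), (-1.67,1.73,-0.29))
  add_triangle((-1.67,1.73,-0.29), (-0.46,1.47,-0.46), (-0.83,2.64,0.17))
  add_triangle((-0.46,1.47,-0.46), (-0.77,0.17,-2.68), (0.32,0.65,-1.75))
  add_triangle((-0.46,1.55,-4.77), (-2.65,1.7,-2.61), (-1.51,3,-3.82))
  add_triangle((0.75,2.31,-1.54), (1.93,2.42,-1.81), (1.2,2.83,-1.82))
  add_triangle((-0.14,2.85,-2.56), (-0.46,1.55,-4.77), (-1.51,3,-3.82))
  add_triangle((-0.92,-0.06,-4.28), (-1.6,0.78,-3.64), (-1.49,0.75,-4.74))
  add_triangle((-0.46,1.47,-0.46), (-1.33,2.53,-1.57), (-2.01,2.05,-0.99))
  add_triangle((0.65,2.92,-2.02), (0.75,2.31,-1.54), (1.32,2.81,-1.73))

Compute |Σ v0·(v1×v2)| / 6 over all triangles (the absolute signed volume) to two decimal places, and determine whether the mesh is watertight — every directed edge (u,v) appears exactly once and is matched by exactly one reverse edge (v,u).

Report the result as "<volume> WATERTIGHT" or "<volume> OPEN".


Per-triangle v0·(v1×v2)/6:
  t1: +0.0633
  t2: -0.1807
  t3: -0.6744
  t4: -0.0457
  t5: +0.8726
  t6: -0.1410
  t7: +0.0651
  t8: +0.6597
  t9: -0.5300
  t10: +0.8046
  t11: -0.3707
  t12: -0.5159
  t13: +1.6139
  t14: +0.0862
  t15: +0.0774
  t16: -0.0748
  t17: +0.4514
  t18: +0.4539
  t19: +0.6785
  t20: +0.1191
  t21: -0.0061
  t22: +3.1599
  t23: +0.0957
  t24: -0.3074
  t25: +1.2793
  t26: +0.4254
  t27: +0.8599
  t28: -0.0731
  t29: -0.0108
  t30: +0.1105
  t31: +0.1095
  t32: +0.4341
  t33: +0.3634
  t34: +0.2947
  t35: +0.9256
  t36: +0.3102
  t37: +0.7534
  t38: +0.6957
  t39: +0.1152
  t40: +0.1833
  t41: -0.1161
  t42: +0.5077
  t43: +0.8203
  t44: +0.1384
  t45: +0.2521
  t46: -0.0300
  t47: +0.4490
  t48: -1.7040
  t49: -0.2345
  t50: +0.3051
  t51: -0.7340
  t52: +0.0752
  t53: -0.2752
  t54: -0.6085
  t55: +2.5801
  t56: -0.0507
  t57: +1.9811
  t58: +0.1969
  t59: +0.2150
  t60: -0.0049
Σ = +16.8939 → |volume| = 16.89

Directed edges: 180 total, each appears once with its reverse present → watertight.

16.89 WATERTIGHT


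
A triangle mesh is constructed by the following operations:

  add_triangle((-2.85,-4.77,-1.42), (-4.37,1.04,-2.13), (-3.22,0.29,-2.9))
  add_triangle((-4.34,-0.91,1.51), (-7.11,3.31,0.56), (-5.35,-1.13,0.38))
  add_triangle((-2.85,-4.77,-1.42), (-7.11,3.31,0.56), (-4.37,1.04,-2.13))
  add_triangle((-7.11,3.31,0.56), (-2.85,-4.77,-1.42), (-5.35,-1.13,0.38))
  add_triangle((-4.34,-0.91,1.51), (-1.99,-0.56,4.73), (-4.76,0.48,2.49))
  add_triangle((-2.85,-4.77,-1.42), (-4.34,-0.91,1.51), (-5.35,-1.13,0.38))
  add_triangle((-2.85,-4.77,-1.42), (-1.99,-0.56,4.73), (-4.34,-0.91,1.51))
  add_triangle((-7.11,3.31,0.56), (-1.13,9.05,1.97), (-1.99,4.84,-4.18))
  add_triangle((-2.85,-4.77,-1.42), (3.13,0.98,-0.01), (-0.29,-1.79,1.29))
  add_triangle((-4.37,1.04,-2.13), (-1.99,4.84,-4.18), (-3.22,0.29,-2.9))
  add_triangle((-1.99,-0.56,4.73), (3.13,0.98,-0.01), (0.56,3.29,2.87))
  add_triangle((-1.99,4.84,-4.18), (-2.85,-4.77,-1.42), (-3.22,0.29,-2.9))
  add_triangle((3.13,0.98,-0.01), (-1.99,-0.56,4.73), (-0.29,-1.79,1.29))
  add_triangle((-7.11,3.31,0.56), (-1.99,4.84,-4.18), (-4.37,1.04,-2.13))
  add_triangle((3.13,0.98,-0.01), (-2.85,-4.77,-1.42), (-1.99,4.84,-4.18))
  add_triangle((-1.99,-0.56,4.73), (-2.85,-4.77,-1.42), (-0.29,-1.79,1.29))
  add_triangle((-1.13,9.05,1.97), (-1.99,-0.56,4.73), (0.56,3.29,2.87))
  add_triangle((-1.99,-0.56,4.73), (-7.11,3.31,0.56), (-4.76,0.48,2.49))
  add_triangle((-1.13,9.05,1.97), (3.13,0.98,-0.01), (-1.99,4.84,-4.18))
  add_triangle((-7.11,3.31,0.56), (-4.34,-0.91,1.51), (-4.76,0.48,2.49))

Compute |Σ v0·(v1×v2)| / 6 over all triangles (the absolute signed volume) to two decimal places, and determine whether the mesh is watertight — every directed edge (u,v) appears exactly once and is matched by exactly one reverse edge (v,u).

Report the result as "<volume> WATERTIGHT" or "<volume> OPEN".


216.66 OPEN

Per-triangle v0·(v1×v2)/6:
  t1: +5.2690
  t2: +5.1557
  t3: +15.9375
  t4: +6.7566
  t5: +4.4029
  t6: +4.4566
  t7: +12.4348
  t8: +52.5281
  t9: +3.8744
  t10: +5.3450
  t11: +7.5806
  t12: +3.5730
  t13: +4.2295
  t14: +16.5846
  t15: +12.5412
  t16: +5.4335
  t17: +13.7966
  t18: +5.6823
  t19: +26.1408
  t20: +4.9417
Σ = +216.6642 → |volume| = 216.66

Directed edges: 60 total; 6 unmatched, e.g. (-7.11,3.31,0.56)→(-1.13,9.05,1.97) → open.


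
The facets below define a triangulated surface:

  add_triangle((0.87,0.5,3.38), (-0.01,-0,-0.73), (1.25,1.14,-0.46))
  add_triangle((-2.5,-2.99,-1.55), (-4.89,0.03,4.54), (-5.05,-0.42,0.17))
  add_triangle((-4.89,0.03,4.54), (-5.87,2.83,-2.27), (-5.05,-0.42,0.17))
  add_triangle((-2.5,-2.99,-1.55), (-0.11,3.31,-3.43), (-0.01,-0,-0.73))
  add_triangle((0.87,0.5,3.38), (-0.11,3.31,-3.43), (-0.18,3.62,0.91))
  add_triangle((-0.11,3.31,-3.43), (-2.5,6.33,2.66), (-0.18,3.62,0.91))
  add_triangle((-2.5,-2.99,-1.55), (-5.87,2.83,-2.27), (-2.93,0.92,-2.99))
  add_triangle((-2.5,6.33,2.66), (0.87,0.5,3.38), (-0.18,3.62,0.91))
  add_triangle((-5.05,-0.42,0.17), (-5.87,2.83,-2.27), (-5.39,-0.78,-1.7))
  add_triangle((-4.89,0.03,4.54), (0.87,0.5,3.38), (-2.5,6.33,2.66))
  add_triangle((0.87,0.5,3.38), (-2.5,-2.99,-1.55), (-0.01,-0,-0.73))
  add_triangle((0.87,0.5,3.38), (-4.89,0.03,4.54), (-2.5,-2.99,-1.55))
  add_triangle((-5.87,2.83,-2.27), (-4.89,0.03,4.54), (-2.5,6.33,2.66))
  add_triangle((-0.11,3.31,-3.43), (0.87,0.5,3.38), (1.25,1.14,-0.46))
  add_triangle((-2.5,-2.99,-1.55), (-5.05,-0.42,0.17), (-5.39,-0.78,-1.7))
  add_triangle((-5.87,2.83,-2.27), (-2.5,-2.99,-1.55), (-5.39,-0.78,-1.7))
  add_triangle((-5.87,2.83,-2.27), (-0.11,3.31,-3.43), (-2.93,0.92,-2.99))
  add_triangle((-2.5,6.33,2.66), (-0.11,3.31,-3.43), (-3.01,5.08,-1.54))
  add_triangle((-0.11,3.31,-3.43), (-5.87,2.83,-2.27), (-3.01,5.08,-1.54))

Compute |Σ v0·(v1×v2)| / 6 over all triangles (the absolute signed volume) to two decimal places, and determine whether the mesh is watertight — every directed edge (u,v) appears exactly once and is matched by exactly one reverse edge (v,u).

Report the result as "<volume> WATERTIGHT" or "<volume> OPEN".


158.70 OPEN

Per-triangle v0·(v1×v2)/6:
  t1: +0.0378
  t2: +9.6447
  t3: +13.1266
  t4: +1.0212
  t5: +2.4083
  t6: +5.5841
  t7: +7.3405
  t8: +4.8676
  t9: +5.9435
  t10: +21.4124
  t11: +0.1489
  t12: +8.6629
  t13: +40.5016
  t14: +2.4167
  t15: +3.9493
  t16: +3.5054
  t17: +7.5494
  t18: +9.7464
  t19: +10.8281
Σ = +158.6954 → |volume| = 158.70

Directed edges: 57 total; 9 unmatched, e.g. (-0.01,-0,-0.73)→(1.25,1.14,-0.46) → open.


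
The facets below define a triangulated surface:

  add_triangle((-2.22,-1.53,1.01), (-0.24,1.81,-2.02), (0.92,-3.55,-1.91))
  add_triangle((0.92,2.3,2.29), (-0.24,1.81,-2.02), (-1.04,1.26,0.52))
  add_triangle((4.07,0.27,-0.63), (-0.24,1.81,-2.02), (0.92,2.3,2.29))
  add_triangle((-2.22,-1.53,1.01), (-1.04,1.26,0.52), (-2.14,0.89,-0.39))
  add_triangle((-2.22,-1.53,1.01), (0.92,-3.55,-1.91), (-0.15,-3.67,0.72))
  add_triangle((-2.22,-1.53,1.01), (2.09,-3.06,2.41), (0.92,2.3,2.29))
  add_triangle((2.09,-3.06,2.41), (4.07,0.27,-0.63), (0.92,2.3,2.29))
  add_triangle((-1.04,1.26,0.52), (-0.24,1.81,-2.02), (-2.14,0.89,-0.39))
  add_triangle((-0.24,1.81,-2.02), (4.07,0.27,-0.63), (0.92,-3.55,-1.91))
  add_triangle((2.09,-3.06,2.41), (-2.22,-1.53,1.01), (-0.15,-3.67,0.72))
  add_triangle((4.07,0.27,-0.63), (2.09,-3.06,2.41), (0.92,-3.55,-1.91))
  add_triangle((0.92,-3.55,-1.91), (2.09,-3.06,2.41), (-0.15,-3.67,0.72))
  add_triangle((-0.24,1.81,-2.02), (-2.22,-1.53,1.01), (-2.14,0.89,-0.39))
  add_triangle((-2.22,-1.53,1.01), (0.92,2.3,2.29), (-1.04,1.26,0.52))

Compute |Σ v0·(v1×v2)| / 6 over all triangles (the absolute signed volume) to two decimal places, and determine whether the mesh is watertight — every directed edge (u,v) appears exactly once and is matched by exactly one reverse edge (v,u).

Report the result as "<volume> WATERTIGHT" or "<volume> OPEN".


Per-triangle v0·(v1×v2)/6:
  t1: +4.3863
  t2: +1.9908
  t3: +6.1371
  t4: +1.0383
  t5: +2.9772
  t6: +6.5818
  t7: +9.4293
  t8: +1.0161
  t9: +7.2283
  t10: +3.3499
  t11: +10.5309
  t12: +4.7104
  t13: +0.8664
  t14: +1.9522
Σ = +62.1948 → |volume| = 62.19

Directed edges: 42 total, each appears once with its reverse present → watertight.

62.19 WATERTIGHT


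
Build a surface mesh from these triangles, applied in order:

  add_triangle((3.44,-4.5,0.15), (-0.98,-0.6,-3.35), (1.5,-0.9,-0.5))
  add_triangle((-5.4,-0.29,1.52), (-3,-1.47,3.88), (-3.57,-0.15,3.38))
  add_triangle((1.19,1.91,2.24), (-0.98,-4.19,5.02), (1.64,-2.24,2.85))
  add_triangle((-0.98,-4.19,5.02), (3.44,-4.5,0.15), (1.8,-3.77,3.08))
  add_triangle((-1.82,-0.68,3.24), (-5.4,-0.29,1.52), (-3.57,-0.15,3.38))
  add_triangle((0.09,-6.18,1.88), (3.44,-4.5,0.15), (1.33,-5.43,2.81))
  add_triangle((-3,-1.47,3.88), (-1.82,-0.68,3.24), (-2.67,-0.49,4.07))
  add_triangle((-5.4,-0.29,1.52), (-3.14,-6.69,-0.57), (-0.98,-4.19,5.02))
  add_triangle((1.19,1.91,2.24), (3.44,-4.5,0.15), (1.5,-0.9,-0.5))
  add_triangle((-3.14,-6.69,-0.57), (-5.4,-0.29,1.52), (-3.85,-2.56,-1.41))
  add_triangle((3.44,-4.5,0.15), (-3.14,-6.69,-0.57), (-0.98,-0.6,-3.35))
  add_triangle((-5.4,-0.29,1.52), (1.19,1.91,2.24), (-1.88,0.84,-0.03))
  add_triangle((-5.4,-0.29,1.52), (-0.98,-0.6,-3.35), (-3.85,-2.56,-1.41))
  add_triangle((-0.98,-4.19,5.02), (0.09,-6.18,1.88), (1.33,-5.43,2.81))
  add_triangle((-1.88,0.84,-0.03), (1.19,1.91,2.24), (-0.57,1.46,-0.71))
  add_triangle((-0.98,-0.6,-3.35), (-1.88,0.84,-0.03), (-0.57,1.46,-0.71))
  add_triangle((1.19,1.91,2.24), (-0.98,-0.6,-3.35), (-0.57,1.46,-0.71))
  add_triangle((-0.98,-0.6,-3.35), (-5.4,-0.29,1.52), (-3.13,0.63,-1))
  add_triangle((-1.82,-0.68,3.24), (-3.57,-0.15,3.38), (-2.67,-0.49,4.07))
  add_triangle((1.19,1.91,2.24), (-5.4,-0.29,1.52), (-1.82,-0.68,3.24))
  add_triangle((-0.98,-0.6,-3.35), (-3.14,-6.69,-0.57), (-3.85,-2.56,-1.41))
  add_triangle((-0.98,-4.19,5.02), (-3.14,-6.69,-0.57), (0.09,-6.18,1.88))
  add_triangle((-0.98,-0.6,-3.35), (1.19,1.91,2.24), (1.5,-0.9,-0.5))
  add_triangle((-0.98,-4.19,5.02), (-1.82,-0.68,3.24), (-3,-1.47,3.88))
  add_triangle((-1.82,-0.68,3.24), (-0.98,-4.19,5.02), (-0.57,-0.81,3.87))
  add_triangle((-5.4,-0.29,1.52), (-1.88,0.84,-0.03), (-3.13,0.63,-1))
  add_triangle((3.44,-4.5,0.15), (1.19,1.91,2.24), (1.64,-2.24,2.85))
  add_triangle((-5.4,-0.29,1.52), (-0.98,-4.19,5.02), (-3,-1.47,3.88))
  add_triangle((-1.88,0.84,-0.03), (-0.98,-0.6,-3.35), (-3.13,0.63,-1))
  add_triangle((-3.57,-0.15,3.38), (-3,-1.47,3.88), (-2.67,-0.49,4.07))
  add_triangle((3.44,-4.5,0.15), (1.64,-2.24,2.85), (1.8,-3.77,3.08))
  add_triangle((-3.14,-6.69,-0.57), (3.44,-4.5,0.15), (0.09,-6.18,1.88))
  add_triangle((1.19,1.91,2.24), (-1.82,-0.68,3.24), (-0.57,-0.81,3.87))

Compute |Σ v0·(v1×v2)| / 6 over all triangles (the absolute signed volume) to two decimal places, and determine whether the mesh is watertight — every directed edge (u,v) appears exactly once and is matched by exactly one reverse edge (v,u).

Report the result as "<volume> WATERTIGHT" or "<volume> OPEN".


179.69 OPEN

Per-triangle v0·(v1×v2)/6:
  t1: +2.6242
  t2: +2.9119
  t3: +6.7566
  t4: +5.3083
  t5: -1.3471
  t6: +5.5959
  t7: +0.2972
  t8: +33.2581
  t9: +2.4563
  t10: +11.5570
  t11: +20.0067
  t12: +3.1097
  t13: +6.4508
  t14: +6.0676
  t15: +1.3750
  t16: +1.4872
  t17: +0.7791
  t18: +3.5311
  t19: -0.2128
  t20: +5.8814
  t21: +8.8135
  t22: +15.2825
  t23: +1.6288
  t24: +2.0411
  t25: +2.7187
  t26: +1.1913
  t27: +5.6412
  t28: +5.7147
  t29: +0.4940
  t30: +0.9994
  t31: +2.0918
  t32: +13.1193
  t33: +2.0585
Σ = +179.6890 → |volume| = 179.69

Directed edges: 99 total; 9 unmatched, e.g. (1.19,1.91,2.24)→(-0.98,-4.19,5.02) → open.


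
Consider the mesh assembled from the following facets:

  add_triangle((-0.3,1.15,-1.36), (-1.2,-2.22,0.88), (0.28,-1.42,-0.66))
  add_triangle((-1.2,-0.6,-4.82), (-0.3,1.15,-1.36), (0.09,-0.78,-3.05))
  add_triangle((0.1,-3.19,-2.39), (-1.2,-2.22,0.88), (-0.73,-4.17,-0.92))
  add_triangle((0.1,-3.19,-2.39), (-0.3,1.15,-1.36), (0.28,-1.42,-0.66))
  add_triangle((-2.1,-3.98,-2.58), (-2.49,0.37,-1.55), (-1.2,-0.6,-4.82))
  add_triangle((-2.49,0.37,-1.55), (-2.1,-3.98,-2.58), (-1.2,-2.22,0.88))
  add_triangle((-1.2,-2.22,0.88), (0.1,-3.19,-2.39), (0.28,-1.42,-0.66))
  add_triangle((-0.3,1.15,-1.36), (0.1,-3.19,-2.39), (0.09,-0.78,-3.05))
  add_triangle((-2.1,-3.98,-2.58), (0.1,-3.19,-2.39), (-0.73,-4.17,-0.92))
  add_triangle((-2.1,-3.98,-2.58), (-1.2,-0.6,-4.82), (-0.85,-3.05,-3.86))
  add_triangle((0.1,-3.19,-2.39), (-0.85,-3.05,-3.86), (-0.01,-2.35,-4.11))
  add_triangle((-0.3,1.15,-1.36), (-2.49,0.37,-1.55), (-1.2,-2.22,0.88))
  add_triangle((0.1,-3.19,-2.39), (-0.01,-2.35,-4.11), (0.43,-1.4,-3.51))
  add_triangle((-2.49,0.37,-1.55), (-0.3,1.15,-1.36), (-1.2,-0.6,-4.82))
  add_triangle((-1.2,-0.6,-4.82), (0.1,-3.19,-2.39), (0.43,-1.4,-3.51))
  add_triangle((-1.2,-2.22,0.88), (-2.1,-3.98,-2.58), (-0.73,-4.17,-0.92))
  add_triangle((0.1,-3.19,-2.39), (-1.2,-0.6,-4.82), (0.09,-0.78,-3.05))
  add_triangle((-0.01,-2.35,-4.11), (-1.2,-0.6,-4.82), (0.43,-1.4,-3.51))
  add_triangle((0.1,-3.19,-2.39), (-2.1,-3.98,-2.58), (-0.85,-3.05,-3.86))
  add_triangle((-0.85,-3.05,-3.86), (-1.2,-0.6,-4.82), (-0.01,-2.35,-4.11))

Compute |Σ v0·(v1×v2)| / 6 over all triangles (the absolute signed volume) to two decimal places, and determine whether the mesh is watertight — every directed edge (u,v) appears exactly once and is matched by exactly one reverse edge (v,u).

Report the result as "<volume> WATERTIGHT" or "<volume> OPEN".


Per-triangle v0·(v1×v2)/6:
  t1: -0.7674
  t2: +0.9126
  t3: -0.3240
  t4: +0.2215
  t5: +6.8437
  t6: +4.1648
  t7: +0.5910
  t8: -0.4234
  t9: +2.4233
  t10: +3.3351
  t11: +1.1111
  t12: -0.4214
  t13: +0.5918
  t14: +2.2475
  t15: -2.4920
  t16: +2.2956
  t17: +1.7500
  t18: +1.1417
  t19: +2.0649
  t20: +1.9276
Σ = +27.1939 → |volume| = 27.19

Directed edges: 60 total, each appears once with its reverse present → watertight.

27.19 WATERTIGHT


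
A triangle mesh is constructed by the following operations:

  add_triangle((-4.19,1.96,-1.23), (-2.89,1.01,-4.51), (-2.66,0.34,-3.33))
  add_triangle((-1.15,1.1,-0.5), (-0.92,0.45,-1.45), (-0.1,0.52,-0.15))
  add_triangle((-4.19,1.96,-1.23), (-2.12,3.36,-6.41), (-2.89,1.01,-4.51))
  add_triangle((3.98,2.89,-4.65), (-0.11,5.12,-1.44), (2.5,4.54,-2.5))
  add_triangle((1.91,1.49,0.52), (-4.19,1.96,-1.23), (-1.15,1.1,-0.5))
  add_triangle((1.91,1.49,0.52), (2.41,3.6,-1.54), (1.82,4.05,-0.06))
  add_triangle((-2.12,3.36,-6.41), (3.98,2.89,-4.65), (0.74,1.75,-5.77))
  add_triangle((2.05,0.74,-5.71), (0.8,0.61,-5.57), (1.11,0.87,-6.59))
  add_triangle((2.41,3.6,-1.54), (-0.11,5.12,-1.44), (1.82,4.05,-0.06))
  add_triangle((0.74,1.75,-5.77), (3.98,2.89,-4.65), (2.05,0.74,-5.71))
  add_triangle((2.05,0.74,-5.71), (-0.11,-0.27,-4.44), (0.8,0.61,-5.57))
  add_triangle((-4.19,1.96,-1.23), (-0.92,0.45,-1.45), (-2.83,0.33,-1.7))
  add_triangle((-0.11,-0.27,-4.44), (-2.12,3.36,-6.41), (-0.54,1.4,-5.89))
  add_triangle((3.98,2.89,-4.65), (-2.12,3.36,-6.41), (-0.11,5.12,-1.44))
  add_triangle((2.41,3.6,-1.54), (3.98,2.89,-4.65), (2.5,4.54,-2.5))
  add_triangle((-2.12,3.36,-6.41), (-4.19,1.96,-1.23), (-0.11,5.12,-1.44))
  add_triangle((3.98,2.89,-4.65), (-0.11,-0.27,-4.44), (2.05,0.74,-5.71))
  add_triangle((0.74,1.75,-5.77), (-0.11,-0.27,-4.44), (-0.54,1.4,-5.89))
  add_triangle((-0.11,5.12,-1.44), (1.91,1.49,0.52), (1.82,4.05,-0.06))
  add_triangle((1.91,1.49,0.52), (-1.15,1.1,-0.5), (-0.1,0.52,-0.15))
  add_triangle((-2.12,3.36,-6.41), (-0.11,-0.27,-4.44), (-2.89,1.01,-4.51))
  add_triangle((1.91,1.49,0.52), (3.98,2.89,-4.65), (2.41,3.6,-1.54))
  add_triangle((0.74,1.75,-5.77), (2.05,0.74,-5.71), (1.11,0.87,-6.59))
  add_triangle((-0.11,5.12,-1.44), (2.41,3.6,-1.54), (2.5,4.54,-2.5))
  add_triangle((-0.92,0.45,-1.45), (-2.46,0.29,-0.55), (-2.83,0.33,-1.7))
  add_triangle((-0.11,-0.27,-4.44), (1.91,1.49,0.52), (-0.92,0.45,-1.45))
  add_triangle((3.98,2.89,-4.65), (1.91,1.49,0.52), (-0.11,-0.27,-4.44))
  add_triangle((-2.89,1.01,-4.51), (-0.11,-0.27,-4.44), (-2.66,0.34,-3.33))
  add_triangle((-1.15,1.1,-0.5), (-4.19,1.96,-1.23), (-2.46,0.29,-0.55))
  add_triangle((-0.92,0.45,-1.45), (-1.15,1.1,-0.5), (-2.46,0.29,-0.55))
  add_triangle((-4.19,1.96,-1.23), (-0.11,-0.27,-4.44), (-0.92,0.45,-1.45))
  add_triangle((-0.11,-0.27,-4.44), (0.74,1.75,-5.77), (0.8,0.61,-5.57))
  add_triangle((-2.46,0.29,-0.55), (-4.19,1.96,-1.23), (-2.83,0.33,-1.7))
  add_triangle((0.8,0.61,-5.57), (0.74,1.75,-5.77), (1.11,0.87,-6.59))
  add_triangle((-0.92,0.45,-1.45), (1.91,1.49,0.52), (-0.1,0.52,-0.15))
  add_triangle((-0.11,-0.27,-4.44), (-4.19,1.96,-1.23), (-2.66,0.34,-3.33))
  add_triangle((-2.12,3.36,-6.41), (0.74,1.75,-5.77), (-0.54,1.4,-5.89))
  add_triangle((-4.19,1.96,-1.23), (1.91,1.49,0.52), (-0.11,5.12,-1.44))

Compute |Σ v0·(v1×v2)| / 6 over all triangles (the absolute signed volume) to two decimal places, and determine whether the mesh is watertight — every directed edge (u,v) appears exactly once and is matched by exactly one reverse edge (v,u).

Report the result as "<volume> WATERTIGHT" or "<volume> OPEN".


Per-triangle v0·(v1×v2)/6:
  t1: +1.7037
  t2: -0.0942
  t3: +7.4376
  t4: +4.2865
  t5: -0.2544
  t6: +1.5346
  t7: +8.7937
  t8: +0.1519
  t9: +3.1488
  t10: +5.1023
  t11: +0.7839
  t12: +0.8308
  t13: +1.4581
  t14: +25.5555
  t15: +1.7892
  t16: +18.1575
  t17: -1.8504
  t18: +1.7614
  t19: -0.2601
  t20: -0.0425
  t21: +5.8455
  t22: +3.2894
  t23: +1.1777
  t24: +1.4269
  t25: -0.1513
  t26: -1.7096
  t27: +0.0346
  t28: +1.3342
  t29: -0.0301
  t30: -0.4580
  t31: -0.3253
  t32: +0.8384
  t33: +0.6420
  t34: +0.1819
  t35: -0.1827
  t36: -2.2112
  t37: +2.8571
  t38: +2.1990
Σ = +94.7523 → |volume| = 94.75

Directed edges: 114 total, each appears once with its reverse present → watertight.

94.75 WATERTIGHT


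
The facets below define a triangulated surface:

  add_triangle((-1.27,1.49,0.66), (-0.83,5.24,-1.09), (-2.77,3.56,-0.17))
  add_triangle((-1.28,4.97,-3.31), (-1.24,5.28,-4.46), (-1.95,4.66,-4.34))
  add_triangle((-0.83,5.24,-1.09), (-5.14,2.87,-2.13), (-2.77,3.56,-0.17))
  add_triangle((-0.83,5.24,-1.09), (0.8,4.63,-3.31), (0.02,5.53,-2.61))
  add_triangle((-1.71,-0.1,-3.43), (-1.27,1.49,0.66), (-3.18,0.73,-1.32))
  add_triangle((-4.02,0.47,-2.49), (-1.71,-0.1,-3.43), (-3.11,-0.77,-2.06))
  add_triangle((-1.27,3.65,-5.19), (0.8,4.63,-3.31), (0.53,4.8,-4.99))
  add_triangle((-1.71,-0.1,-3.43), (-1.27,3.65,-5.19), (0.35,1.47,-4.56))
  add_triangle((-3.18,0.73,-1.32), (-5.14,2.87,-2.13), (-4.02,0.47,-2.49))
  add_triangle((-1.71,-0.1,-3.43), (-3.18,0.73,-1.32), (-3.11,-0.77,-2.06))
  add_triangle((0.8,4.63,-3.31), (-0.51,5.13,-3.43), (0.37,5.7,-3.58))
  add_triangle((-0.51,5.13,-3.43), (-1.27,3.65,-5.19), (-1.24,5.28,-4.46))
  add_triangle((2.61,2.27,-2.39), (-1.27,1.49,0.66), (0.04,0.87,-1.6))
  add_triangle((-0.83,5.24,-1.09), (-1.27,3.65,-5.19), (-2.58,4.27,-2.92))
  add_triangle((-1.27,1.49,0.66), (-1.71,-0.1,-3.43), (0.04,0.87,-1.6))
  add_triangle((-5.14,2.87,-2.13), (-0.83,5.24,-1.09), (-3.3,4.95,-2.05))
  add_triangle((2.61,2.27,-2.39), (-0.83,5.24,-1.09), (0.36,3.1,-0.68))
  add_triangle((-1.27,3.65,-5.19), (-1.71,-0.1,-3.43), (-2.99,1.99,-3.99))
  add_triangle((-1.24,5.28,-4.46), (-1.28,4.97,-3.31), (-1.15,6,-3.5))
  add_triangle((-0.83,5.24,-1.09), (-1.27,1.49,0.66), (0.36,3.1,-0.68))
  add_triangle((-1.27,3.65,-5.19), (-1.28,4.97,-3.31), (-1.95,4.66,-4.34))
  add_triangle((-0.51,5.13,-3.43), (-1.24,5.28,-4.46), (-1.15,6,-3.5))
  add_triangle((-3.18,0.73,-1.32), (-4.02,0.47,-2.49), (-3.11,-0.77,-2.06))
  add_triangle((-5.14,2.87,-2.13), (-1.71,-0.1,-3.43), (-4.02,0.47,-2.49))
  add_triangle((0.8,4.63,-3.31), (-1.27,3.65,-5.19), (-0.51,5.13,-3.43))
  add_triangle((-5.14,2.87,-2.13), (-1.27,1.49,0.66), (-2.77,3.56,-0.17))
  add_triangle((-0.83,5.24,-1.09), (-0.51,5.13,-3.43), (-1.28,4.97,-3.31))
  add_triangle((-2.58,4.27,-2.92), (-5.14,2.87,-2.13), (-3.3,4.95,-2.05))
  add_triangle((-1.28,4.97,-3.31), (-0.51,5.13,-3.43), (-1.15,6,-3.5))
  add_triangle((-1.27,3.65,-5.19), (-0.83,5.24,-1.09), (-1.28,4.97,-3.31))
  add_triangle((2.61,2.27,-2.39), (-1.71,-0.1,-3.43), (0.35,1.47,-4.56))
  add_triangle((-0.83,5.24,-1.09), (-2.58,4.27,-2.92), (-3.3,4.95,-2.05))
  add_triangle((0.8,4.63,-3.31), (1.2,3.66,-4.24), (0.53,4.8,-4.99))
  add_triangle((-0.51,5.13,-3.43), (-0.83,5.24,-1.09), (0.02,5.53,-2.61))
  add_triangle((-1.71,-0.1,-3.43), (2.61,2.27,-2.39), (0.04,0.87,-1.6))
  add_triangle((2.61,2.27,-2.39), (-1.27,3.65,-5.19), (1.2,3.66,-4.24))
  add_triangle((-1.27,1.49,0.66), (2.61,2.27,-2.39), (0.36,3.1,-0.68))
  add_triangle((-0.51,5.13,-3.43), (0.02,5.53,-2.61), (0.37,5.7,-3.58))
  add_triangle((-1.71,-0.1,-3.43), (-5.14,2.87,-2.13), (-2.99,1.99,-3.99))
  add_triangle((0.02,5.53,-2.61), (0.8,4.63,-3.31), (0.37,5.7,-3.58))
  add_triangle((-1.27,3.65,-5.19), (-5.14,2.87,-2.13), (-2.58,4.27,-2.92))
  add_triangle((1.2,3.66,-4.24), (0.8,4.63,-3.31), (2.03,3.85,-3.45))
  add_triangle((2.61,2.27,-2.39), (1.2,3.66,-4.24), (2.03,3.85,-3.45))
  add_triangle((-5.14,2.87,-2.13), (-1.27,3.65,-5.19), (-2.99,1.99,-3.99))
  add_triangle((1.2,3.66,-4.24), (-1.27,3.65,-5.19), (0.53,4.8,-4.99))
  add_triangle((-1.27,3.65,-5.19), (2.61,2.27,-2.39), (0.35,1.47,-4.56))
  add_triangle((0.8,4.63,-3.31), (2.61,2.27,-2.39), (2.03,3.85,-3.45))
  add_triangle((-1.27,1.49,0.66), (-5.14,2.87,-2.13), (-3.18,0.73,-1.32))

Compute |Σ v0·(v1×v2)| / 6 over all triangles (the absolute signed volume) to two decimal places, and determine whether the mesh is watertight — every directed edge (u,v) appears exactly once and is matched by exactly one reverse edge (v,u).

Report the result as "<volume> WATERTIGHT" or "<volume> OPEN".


Per-triangle v0·(v1×v2)/6:
  t1: +1.3536
  t2: +0.7088
  t3: +5.2882
  t4: +0.1184
  t5: -1.4179
  t6: +1.7738
  t7: +1.6896
  t8: +4.4935
  t9: +0.7348
  t10: -1.9386
  t11: +0.4207
  t12: +0.9600
  t13: -1.5817
  t14: +6.1386
  t15: -1.5422
  t16: +0.8067
  t17: +1.3342
  t18: +3.7612
  t19: +0.3582
  t20: +0.6892
  t21: -1.3758
  t22: +0.7528
  t23: +0.4614
  t24: +3.3925
  t25: +3.1290
  t26: +1.3919
  t27: +1.6183
  t28: +3.2727
  t29: -0.3377
  t30: -0.5315
  t31: -0.0253
  t32: +2.7680
  t33: +1.0577
  t34: +1.4631
  t35: -0.8717
  t36: +0.7337
  t37: -0.2143
  t38: +0.7583
  t39: +3.2330
  t40: +0.2801
  t41: +6.6413
  t42: +1.4042
  t43: +1.0373
  t44: +5.6502
  t45: +1.4709
  t46: +5.5471
  t47: +0.3860
  t48: +1.0611
Σ = +68.3033 → |volume| = 68.30

Directed edges: 144 total; 6 unmatched, e.g. (-1.24,5.28,-4.46)→(-1.95,4.66,-4.34) → open.

68.30 OPEN


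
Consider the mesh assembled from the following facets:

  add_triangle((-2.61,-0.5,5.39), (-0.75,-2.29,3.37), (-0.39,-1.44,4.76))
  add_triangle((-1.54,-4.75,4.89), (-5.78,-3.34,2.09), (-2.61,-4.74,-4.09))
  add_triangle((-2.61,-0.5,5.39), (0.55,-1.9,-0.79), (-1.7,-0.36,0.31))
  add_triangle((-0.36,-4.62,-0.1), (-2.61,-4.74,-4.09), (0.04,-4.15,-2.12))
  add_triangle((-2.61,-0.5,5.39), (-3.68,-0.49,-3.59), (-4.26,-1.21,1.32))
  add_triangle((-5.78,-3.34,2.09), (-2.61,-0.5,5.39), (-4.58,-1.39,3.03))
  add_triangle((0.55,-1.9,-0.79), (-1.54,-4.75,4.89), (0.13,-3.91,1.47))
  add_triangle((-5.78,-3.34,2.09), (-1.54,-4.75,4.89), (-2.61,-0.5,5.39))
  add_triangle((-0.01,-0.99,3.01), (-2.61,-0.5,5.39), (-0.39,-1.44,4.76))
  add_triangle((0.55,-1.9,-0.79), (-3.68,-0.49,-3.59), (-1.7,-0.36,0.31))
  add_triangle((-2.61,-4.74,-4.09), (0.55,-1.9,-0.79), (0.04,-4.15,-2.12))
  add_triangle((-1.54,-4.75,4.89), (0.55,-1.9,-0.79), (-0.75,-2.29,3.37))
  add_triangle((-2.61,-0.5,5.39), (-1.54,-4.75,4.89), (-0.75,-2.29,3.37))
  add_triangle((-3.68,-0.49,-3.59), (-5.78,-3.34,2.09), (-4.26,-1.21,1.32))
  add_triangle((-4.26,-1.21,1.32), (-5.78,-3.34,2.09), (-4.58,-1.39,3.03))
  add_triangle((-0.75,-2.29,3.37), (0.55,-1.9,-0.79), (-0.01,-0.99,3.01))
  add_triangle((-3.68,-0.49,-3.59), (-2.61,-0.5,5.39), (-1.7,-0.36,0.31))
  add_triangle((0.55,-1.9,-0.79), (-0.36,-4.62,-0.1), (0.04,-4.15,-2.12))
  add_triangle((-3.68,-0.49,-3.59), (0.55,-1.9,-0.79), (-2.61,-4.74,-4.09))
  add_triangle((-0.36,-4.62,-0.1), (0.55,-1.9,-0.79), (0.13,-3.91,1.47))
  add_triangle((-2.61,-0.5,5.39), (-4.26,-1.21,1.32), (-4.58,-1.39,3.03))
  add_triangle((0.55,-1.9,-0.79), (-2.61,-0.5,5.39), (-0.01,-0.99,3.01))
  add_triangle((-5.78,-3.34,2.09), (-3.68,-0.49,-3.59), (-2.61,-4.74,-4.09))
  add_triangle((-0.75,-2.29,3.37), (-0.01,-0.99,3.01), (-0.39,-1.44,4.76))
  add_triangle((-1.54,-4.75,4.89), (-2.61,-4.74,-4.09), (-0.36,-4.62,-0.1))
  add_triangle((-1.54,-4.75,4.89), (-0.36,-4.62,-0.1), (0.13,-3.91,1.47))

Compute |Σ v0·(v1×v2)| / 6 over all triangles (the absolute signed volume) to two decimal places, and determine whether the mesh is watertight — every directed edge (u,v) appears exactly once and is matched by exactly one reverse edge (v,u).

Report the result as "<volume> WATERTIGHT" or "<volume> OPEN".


112.83 WATERTIGHT

Per-triangle v0·(v1×v2)/6:
  t1: +2.6106
  t2: +32.2087
  t3: -2.7973
  t4: +4.6183
  t5: +2.6166
  t6: +4.0478
  t7: -0.6797
  t8: +20.7422
  t9: +0.0756
  t10: -2.4910
  t11: +0.2819
  t12: +0.9182
  t13: +1.9330
  t14: +5.5857
  t15: +1.9234
  t16: +1.1250
  t17: -0.4664
  t18: +0.8817
  t19: +1.7054
  t20: +1.0863
  t21: +0.5659
  t22: -2.4591
  t23: +23.2552
  t24: +0.2683
  t25: +12.2060
  t26: +3.0715
Σ = +112.8338 → |volume| = 112.83

Directed edges: 78 total, each appears once with its reverse present → watertight.


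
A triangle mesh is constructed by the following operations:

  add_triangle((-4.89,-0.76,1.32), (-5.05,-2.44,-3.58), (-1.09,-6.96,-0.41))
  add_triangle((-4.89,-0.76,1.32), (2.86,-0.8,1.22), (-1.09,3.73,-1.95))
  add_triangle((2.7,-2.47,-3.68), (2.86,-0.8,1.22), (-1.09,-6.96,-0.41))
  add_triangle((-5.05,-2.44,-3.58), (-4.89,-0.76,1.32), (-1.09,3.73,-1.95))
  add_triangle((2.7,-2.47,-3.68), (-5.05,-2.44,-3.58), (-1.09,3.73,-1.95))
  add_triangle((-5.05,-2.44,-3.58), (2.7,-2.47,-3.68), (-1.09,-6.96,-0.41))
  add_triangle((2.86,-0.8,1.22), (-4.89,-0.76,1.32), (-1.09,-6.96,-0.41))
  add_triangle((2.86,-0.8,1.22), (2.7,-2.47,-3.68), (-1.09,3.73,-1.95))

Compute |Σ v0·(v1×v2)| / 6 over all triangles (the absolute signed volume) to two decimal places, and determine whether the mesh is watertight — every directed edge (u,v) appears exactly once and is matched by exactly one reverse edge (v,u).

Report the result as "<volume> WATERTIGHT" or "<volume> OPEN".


Per-triangle v0·(v1×v2)/6:
  t1: +26.4073
  t2: +4.0544
  t3: +16.7769
  t4: +18.7369
  t5: +23.7819
  t6: +31.4426
  t7: +11.7388
  t8: +9.1023
Σ = +142.0412 → |volume| = 142.04

Directed edges: 24 total, each appears once with its reverse present → watertight.

142.04 WATERTIGHT


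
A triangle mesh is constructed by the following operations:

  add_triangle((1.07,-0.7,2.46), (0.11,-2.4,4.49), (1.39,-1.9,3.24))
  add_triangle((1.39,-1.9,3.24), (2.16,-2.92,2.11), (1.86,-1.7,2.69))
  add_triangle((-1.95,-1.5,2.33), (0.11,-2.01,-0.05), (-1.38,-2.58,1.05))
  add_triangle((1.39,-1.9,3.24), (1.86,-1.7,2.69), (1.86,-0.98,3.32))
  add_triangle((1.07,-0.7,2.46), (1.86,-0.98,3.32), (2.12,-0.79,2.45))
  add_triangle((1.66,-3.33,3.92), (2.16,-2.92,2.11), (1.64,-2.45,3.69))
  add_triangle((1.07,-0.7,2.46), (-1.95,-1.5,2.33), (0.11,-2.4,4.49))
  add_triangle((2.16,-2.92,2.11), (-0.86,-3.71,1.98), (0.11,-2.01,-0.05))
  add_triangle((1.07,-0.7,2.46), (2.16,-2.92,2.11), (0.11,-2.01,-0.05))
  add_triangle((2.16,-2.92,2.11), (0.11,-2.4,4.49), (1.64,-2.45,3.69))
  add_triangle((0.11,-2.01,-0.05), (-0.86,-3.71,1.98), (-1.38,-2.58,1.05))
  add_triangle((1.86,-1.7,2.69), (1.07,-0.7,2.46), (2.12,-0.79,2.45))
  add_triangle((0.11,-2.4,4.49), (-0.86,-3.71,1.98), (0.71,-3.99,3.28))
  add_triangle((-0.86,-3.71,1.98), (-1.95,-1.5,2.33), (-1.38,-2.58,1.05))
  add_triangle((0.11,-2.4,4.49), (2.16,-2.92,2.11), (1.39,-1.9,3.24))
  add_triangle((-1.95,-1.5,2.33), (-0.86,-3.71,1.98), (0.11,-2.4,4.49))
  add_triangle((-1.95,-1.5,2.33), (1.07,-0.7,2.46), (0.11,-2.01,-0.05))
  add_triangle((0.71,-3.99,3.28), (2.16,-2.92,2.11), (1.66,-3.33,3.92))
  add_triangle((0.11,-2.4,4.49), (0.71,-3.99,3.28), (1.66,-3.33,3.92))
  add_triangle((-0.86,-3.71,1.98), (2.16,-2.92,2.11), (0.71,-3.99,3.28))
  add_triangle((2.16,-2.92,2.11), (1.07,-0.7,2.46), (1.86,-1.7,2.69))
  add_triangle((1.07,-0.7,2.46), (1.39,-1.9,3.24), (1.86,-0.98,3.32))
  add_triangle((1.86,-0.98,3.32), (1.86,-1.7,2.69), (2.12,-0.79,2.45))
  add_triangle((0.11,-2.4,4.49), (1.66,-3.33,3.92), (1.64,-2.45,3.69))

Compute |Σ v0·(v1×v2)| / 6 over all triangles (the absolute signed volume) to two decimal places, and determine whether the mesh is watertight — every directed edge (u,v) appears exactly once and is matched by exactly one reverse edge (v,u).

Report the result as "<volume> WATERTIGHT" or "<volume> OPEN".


15.65 WATERTIGHT

Per-triangle v0·(v1×v2)/6:
  t1: +0.7302
  t2: +0.5584
  t3: -0.4479
  t4: +0.3974
  t5: -0.0006
  t6: +0.6235
  t7: +0.7312
  t8: +2.1658
  t9: -0.9057
  t10: -1.3247
  t11: +0.6593
  t12: -0.3777
  t13: +2.7701
  t14: +1.0634
  t15: +1.4924
  t16: +3.8096
  t17: -2.5047
  t18: +1.4962
  t19: +2.0361
  t20: +1.4606
  t21: -0.1802
  t22: +0.1671
  t23: +0.3616
  t24: +0.8728
Σ = +15.6543 → |volume| = 15.65

Directed edges: 72 total, each appears once with its reverse present → watertight.


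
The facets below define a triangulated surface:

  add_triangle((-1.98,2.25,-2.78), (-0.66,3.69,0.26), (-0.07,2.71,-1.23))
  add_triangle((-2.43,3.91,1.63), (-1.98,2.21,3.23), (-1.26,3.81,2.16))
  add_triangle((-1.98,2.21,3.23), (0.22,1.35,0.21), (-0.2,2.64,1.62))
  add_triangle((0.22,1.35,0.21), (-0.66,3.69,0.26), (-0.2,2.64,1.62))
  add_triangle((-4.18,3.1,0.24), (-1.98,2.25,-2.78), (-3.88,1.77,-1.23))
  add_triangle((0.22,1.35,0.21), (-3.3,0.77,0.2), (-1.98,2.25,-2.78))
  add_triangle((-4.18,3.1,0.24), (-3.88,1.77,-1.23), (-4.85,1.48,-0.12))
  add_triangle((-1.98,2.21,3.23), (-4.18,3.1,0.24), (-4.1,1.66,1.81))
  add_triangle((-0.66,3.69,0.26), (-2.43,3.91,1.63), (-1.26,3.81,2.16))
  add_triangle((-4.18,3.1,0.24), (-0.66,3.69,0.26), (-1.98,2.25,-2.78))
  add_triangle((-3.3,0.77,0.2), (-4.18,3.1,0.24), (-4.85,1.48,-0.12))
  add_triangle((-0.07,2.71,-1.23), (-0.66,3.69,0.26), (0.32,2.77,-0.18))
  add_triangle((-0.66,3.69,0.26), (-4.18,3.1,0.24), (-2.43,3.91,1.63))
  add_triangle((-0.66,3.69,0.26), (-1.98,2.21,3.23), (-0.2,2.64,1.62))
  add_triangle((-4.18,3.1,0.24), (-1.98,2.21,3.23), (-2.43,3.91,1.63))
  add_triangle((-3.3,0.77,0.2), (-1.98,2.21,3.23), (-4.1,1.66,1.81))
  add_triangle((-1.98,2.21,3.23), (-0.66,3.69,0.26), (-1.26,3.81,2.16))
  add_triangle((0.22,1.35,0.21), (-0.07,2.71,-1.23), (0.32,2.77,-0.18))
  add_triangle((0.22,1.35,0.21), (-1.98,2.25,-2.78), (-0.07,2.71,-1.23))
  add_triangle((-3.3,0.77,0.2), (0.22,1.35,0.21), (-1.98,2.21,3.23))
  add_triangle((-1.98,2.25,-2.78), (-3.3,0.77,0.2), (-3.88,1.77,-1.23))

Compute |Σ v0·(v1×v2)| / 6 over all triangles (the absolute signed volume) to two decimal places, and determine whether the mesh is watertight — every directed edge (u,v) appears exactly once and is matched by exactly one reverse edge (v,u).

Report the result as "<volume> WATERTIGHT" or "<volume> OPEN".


24.49 OPEN

Per-triangle v0·(v1×v2)/6:
  t1: +2.1281
  t2: +1.8927
  t3: -0.2275
  t4: +0.3877
  t5: +3.0237
  t6: -2.4548
  t7: +1.8351
  t8: +3.8110
  t9: +1.5313
  t10: +6.5730
  t11: +0.4812
  t12: +0.6169
  t13: +2.9972
  t14: +1.9122
  t15: +3.8062
  t16: -0.2982
  t17: -0.7497
  t18: -0.0215
  t19: -0.5117
  t20: -2.1823
  t21: -0.0617
Σ = +24.4889 → |volume| = 24.49

Directed edges: 63 total; 9 unmatched, e.g. (0.22,1.35,0.21)→(-0.66,3.69,0.26) → open.
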